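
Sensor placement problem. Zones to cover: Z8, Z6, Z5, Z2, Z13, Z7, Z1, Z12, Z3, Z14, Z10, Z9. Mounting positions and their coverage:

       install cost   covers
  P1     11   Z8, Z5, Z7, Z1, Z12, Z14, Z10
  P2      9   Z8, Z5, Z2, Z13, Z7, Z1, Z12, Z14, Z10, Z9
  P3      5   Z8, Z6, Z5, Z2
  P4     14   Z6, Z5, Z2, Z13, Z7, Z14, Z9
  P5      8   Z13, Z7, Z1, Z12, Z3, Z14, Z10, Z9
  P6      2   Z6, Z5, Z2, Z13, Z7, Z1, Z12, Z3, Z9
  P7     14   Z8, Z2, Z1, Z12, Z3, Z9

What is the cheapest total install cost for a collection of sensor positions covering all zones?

P2, P6 cover every zone at install cost 9 + 2 = 11.
Any cover uses at least 2 sensor positions; among all covering selections none totals below 11.

11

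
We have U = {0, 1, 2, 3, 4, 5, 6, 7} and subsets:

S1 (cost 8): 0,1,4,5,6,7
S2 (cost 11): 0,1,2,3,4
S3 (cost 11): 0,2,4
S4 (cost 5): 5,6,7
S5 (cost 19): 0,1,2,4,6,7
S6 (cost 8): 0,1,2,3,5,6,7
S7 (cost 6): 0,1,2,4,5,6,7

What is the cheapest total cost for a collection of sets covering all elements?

14

S6, S7 cover every element at cost 8 + 6 = 14.
Any cover uses at least 2 sets; among all covering selections none totals below 14.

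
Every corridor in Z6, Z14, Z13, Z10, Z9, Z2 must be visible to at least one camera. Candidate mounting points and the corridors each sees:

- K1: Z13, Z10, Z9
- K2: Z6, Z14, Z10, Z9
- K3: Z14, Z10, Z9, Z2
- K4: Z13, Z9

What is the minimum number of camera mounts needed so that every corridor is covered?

3

K1, K2, K3 together cover {Z6, Z14, Z13, Z10, Z9, Z2} — every corridor.
No 2 of the 4 camera mounts cover everything (all 6 pairs fall short), so 3 is minimum.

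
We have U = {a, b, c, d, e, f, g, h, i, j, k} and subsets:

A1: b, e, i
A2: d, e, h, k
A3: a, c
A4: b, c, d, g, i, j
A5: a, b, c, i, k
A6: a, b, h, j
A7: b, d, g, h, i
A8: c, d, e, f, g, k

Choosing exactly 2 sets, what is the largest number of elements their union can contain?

Choosing A6, A8 covers {a, b, c, d, e, f, g, h, j, k} — 10 elements.
No choice of 2 sets does better; here i is left uncovered.

10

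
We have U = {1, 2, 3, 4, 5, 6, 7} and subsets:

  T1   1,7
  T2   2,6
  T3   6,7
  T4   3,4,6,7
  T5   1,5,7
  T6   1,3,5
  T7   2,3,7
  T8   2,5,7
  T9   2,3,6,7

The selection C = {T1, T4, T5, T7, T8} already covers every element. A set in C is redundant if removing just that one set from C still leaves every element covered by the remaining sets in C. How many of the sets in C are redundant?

Drop T1: the rest still cover every element — redundant.
Drop T4: 4, 6 uncovered — not redundant.
Drop T5: the rest still cover every element — redundant.
Drop T7: the rest still cover every element — redundant.
Drop T8: the rest still cover every element — redundant.
4 redundant: T1, T5, T7, T8.

4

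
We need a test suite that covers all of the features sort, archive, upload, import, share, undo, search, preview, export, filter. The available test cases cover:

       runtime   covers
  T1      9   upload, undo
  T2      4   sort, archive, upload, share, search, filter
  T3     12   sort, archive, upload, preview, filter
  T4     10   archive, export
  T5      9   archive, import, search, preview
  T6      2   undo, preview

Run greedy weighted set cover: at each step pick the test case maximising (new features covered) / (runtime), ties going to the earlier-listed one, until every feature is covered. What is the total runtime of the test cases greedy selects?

25

Pick 1: T2 adds 6 new (sort, archive, upload, share, search, filter) at runtime 4 (ratio 6/4).
Pick 2: T6 adds 2 new (undo, preview) at runtime 2 (ratio 2/2).
Pick 3: T5 adds 1 new (import) at runtime 9 (ratio 1/9).
Pick 4: T4 adds 1 new (export) at runtime 10 (ratio 1/10).
Greedy total runtime: 4 + 2 + 9 + 10 = 25.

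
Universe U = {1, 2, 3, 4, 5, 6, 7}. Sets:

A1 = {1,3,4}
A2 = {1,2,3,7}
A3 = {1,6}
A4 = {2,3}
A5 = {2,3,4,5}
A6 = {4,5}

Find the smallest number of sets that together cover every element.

A2, A3, A5 together cover {1, 2, 3, 4, 5, 6, 7} — every element.
No 2 of the 6 sets cover everything (all 15 pairs fall short), so 3 is minimum.

3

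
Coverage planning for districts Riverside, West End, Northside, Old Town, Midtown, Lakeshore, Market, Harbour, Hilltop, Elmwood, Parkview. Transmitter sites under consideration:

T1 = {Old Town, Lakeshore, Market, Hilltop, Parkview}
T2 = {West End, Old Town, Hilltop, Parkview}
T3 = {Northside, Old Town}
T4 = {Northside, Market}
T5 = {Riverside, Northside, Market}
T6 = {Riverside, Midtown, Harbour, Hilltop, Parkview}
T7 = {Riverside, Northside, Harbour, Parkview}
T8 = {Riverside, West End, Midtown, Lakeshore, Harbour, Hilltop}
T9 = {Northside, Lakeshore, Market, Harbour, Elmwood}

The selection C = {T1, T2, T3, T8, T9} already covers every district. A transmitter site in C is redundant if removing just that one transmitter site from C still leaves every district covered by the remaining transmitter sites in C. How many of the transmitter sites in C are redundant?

Drop T1: the rest still cover every district — redundant.
Drop T2: the rest still cover every district — redundant.
Drop T3: the rest still cover every district — redundant.
Drop T8: Riverside, Midtown uncovered — not redundant.
Drop T9: Elmwood uncovered — not redundant.
3 redundant: T1, T2, T3.

3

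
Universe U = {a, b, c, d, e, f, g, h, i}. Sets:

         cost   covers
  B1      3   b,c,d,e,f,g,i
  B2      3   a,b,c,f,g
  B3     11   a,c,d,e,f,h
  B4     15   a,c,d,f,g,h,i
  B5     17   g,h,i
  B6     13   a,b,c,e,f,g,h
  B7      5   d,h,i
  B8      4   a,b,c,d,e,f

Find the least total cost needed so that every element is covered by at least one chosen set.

B1, B2, B7 cover every element at cost 3 + 3 + 5 = 11.
Any cover uses at least 2 sets; among all covering selections none totals below 11.

11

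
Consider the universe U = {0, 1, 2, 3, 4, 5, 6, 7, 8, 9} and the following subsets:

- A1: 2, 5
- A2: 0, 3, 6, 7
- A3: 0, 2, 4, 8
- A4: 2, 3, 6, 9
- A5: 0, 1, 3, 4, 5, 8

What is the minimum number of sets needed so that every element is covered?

A2, A4, A5 together cover {0, 1, 2, 3, 4, 5, 6, 7, 8, 9} — every element.
No 2 of the 5 sets cover everything (all 10 pairs fall short), so 3 is minimum.

3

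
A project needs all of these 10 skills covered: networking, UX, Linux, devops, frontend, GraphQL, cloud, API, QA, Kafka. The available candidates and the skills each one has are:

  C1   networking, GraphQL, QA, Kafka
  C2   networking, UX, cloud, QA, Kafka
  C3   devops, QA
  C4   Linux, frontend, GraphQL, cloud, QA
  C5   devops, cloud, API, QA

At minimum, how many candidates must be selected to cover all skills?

C2, C4, C5 together cover {networking, UX, Linux, devops, frontend, GraphQL, cloud, API, QA, Kafka} — every skill.
No 2 of the 5 candidates cover everything (all 10 pairs fall short), so 3 is minimum.

3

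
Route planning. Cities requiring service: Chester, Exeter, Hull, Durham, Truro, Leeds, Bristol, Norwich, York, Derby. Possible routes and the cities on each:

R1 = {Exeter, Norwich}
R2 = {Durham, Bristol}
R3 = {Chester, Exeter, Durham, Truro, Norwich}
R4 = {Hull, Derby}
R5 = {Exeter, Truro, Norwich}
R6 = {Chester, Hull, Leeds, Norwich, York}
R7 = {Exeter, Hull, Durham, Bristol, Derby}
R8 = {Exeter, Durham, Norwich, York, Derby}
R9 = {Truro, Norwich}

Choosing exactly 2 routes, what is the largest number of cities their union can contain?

9

Choosing R6, R7 covers {Chester, Exeter, Hull, Durham, Leeds, Bristol, Norwich, York, Derby} — 9 cities.
No choice of 2 routes does better; here Truro is left uncovered.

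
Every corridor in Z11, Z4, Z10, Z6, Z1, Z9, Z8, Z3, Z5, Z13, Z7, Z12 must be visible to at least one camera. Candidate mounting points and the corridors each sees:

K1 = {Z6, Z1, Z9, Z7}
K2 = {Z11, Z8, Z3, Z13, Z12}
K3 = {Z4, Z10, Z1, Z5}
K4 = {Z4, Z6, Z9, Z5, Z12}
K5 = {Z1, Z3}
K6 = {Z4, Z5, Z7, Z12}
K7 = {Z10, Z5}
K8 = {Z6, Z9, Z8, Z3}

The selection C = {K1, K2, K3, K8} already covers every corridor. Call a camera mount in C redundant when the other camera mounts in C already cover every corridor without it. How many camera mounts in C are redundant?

1

Drop K1: Z7 uncovered — not redundant.
Drop K2: Z11, Z13, Z12 uncovered — not redundant.
Drop K3: Z4, Z10, Z5 uncovered — not redundant.
Drop K8: the rest still cover every corridor — redundant.
1 redundant: K8.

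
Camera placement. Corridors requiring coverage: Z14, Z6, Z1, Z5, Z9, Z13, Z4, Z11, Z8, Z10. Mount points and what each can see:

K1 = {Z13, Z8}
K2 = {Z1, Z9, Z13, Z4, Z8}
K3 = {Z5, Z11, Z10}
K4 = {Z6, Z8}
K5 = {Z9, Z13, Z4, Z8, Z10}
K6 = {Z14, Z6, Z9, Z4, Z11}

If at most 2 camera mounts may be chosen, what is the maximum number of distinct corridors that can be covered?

Choosing K2, K3 covers {Z1, Z5, Z9, Z13, Z4, Z11, Z8, Z10} — 8 corridors.
No choice of 2 camera mounts does better; here Z14, Z6 are left uncovered.

8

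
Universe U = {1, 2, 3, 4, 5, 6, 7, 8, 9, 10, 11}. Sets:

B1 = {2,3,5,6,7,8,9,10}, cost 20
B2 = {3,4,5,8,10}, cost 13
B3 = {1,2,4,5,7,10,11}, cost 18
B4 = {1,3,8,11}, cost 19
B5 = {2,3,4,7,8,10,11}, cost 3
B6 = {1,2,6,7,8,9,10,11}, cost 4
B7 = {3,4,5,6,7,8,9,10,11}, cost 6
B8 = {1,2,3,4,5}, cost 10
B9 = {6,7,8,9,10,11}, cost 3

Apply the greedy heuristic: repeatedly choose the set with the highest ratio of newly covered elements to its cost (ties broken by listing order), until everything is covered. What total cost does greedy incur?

Pick 1: B5 adds 7 new (2, 3, 4, 7, 8, 10, 11) at cost 3 (ratio 7/3).
Pick 2: B6 adds 3 new (1, 6, 9) at cost 4 (ratio 3/4).
Pick 3: B7 adds 1 new (5) at cost 6 (ratio 1/6).
Greedy total cost: 3 + 4 + 6 = 13. (The true optimum is 10, so greedy overshoots here.)

13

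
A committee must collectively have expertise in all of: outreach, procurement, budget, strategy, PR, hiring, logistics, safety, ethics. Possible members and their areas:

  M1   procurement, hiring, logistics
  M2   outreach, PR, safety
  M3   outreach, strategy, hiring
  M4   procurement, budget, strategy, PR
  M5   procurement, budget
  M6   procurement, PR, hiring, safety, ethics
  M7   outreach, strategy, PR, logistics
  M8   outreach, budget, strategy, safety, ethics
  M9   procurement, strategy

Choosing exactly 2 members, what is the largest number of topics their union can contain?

8

Choosing M1, M8 covers {outreach, procurement, budget, strategy, hiring, logistics, safety, ethics} — 8 topics.
No choice of 2 members does better; here PR is left uncovered.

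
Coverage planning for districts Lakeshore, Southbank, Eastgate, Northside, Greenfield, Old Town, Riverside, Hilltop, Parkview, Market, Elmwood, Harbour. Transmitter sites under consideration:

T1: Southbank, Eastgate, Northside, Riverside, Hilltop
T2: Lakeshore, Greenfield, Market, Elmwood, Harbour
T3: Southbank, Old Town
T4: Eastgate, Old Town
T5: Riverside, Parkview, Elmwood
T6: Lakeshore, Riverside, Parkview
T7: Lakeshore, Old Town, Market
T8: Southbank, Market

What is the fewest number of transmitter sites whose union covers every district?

4

T1, T2, T3, T5 together cover {Lakeshore, Southbank, Eastgate, Northside, Greenfield, Old Town, Riverside, Hilltop, Parkview, Market, Elmwood, Harbour} — every district.
No 3 of the 8 transmitter sites cover everything (all 56 triples fall short), so 4 is minimum.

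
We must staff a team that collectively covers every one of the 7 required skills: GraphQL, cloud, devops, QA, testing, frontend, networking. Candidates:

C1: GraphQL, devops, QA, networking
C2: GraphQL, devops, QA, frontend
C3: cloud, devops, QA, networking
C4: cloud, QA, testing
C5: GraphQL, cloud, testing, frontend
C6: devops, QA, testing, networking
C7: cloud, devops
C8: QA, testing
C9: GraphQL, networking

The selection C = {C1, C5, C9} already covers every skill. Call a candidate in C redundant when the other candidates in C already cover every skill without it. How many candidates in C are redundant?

1

Drop C1: devops, QA uncovered — not redundant.
Drop C5: cloud, testing, frontend uncovered — not redundant.
Drop C9: the rest still cover every skill — redundant.
1 redundant: C9.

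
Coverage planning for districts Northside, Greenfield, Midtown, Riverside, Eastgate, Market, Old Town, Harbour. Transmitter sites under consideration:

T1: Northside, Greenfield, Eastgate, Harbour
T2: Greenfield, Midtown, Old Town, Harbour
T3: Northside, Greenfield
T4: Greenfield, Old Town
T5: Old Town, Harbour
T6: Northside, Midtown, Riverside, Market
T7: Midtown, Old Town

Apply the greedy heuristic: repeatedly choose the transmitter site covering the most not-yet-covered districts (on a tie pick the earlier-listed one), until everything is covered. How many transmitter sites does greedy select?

Pick 1: T1 covers 4 new districts (Northside, Greenfield, Eastgate, Harbour).
Pick 2: T6 covers 3 new districts (Midtown, Riverside, Market).
Pick 3: T2 covers 1 new districts (Old Town).
Greedy uses 3 transmitter sites.

3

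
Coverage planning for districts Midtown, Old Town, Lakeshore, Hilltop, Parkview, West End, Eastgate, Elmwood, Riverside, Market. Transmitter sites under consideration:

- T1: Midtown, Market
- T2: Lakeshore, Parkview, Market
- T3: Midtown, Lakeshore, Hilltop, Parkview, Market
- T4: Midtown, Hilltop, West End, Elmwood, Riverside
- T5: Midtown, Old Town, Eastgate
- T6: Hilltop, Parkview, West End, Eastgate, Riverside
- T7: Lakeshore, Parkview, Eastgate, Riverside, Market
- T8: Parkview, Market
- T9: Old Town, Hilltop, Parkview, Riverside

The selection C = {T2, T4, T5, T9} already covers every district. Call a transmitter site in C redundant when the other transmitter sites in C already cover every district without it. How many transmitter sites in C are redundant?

1

Drop T2: Lakeshore, Market uncovered — not redundant.
Drop T4: West End, Elmwood uncovered — not redundant.
Drop T5: Eastgate uncovered — not redundant.
Drop T9: the rest still cover every district — redundant.
1 redundant: T9.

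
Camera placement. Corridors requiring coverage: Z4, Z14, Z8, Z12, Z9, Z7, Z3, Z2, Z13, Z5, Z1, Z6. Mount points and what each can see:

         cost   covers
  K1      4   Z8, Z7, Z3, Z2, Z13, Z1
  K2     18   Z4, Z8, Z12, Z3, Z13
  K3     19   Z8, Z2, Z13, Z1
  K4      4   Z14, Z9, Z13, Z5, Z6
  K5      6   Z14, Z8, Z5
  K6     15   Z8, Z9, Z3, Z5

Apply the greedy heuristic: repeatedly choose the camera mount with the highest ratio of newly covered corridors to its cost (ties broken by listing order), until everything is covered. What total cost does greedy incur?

Pick 1: K1 adds 6 new (Z8, Z7, Z3, Z2, Z13, Z1) at cost 4 (ratio 6/4).
Pick 2: K4 adds 4 new (Z14, Z9, Z5, Z6) at cost 4 (ratio 4/4).
Pick 3: K2 adds 2 new (Z4, Z12) at cost 18 (ratio 2/18).
Greedy total cost: 4 + 4 + 18 = 26.

26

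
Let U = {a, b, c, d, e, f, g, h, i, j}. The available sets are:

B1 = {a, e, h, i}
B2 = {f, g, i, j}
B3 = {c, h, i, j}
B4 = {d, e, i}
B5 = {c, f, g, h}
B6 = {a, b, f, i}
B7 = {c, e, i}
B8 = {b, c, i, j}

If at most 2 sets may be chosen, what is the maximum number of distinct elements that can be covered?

Choosing B1, B2 covers {a, e, f, g, h, i, j} — 7 elements.
No choice of 2 sets does better; here b, c, d are left uncovered.

7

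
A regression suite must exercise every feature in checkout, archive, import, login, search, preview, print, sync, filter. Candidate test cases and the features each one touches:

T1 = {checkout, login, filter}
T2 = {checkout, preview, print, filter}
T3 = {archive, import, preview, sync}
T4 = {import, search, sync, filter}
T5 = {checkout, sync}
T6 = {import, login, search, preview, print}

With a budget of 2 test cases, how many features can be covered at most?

7

Choosing T1, T3 covers {checkout, archive, import, login, preview, sync, filter} — 7 features.
No choice of 2 test cases does better; here search, print are left uncovered.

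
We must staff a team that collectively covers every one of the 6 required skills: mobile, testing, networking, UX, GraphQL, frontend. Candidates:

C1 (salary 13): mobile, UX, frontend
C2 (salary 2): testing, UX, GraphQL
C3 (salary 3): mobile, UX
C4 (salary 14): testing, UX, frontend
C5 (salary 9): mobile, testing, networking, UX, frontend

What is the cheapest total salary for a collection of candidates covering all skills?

11

C2, C5 cover every skill at salary 2 + 9 = 11.
Any cover uses at least 2 candidates; among all covering selections none totals below 11.
Greedy by coverage-per-salary would pick C2, C3, C5 for 14 — worse than the optimum 11.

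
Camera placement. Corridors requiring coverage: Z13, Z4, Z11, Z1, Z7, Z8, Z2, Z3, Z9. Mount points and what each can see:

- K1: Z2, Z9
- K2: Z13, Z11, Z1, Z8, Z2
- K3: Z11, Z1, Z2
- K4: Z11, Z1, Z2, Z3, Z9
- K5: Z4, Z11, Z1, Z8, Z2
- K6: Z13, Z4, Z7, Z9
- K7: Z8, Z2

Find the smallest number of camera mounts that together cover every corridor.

3

K2, K4, K6 together cover {Z13, Z4, Z11, Z1, Z7, Z8, Z2, Z3, Z9} — every corridor.
No 2 of the 7 camera mounts cover everything (all 21 pairs fall short), so 3 is minimum.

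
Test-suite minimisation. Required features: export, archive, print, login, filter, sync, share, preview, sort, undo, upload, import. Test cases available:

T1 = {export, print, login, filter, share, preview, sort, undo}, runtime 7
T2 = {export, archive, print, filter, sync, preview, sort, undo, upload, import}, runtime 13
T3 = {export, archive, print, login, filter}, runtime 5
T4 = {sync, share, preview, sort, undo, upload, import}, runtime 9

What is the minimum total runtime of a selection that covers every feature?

14

T3, T4 cover every feature at runtime 5 + 9 = 14.
Any cover uses at least 2 test cases; among all covering selections none totals below 14.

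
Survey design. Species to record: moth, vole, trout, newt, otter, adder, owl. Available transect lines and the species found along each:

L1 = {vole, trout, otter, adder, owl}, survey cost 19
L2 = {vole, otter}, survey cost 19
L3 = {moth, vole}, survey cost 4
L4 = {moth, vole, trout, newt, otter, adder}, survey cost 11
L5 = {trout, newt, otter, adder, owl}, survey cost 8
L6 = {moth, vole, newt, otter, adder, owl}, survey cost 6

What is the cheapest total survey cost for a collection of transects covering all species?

12

L3, L5 cover every species at survey cost 4 + 8 = 12.
Any cover uses at least 2 transects; among all covering selections none totals below 12.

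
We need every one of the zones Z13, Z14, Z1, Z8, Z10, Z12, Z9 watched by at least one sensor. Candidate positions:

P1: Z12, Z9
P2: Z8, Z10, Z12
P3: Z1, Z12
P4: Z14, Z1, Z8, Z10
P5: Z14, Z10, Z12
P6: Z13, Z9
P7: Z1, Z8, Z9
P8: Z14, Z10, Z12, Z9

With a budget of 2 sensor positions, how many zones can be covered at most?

6

Choosing P1, P4 covers {Z14, Z1, Z8, Z10, Z12, Z9} — 6 zones.
No choice of 2 sensor positions does better; here Z13 is left uncovered.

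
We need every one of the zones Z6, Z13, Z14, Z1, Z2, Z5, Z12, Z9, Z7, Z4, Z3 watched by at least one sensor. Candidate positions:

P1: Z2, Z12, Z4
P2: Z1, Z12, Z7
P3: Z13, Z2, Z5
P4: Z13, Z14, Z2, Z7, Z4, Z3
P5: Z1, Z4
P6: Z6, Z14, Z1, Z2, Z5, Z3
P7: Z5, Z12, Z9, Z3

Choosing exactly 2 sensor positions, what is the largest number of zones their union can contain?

9

Choosing P4, P6 covers {Z6, Z13, Z14, Z1, Z2, Z5, Z7, Z4, Z3} — 9 zones.
No choice of 2 sensor positions does better; here Z12, Z9 are left uncovered.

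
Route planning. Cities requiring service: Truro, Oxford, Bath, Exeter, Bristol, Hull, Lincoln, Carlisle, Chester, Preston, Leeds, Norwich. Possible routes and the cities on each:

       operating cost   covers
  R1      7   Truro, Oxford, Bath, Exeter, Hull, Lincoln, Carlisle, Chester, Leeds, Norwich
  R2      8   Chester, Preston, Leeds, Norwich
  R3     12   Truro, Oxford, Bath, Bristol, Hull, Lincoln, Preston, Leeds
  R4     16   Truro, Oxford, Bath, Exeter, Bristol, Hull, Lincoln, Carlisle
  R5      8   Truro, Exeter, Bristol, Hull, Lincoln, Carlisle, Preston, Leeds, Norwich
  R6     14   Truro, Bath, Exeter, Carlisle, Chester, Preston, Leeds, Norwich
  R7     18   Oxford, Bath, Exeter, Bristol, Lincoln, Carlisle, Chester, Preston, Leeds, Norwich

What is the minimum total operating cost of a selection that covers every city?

15

R1, R5 cover every city at operating cost 7 + 8 = 15.
Any cover uses at least 2 routes; among all covering selections none totals below 15.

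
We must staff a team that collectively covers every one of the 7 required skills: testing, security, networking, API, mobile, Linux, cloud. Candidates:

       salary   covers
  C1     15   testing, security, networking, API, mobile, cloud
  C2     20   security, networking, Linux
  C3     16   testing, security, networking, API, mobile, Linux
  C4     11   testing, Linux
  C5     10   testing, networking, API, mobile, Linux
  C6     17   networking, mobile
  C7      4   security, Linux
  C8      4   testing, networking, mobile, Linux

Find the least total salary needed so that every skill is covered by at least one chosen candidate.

19

C1, C7 cover every skill at salary 15 + 4 = 19.
Any cover uses at least 2 candidates; among all covering selections none totals below 19.
Greedy by coverage-per-salary would pick C8, C7, C1 for 23 — worse than the optimum 19.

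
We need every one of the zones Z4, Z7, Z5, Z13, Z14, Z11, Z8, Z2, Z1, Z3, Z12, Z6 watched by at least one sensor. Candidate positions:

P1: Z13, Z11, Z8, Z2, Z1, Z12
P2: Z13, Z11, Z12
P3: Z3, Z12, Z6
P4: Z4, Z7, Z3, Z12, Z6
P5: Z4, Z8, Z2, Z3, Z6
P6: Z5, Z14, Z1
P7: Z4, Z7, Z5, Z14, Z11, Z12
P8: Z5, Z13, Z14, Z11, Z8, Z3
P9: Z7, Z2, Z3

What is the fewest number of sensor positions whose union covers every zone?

P1, P3, P7 together cover {Z4, Z7, Z5, Z13, Z14, Z11, Z8, Z2, Z1, Z3, Z12, Z6} — every zone.
No 2 of the 9 sensor positions cover everything (all 36 pairs fall short), so 3 is minimum.

3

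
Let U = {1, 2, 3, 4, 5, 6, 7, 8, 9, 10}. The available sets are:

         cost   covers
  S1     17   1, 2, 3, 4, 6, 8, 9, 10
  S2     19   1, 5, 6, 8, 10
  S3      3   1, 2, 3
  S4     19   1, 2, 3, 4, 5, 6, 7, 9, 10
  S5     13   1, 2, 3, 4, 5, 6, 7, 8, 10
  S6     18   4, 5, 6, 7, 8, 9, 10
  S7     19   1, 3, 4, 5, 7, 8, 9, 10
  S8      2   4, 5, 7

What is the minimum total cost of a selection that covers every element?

S1, S8 cover every element at cost 17 + 2 = 19.
Any cover uses at least 2 sets; among all covering selections none totals below 19.
Greedy by coverage-per-cost would pick S8, S3, S1 for 22 — worse than the optimum 19.

19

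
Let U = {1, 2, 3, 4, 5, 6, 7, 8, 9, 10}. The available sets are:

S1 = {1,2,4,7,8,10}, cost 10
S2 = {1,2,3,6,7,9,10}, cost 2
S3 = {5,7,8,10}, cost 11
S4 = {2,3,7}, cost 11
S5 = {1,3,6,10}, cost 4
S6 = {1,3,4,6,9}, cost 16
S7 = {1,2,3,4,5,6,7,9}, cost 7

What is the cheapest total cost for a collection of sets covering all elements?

17

S1, S7 cover every element at cost 10 + 7 = 17.
Any cover uses at least 2 sets; among all covering selections none totals below 17.
Greedy by coverage-per-cost would pick S2, S7, S1 for 19 — worse than the optimum 17.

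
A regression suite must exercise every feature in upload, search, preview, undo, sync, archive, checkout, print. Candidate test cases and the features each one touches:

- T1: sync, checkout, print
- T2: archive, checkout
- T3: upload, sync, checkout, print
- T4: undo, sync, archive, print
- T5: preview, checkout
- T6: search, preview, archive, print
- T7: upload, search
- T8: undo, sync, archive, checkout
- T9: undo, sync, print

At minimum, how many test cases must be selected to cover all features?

T3, T4, T6 together cover {upload, search, preview, undo, sync, archive, checkout, print} — every feature.
No 2 of the 9 test cases cover everything (all 36 pairs fall short), so 3 is minimum.

3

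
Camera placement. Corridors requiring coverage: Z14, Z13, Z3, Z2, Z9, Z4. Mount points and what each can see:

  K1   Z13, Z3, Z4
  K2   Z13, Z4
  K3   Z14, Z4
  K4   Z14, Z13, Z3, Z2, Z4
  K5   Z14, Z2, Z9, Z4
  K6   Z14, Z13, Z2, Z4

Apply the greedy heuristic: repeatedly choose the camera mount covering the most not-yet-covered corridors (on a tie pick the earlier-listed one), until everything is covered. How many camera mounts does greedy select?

2

Pick 1: K4 covers 5 new corridors (Z14, Z13, Z3, Z2, Z4).
Pick 2: K5 covers 1 new corridors (Z9).
Greedy uses 2 camera mounts.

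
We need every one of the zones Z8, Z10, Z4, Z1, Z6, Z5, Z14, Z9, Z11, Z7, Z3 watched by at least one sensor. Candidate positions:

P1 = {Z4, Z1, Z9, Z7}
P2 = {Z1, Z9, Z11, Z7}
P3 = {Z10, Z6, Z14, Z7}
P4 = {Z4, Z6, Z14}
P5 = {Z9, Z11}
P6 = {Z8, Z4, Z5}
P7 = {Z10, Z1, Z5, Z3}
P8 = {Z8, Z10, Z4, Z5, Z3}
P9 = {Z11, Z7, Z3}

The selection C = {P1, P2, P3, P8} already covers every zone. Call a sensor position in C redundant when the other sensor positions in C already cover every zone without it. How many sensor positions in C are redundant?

1

Drop P1: the rest still cover every zone — redundant.
Drop P2: Z11 uncovered — not redundant.
Drop P3: Z6, Z14 uncovered — not redundant.
Drop P8: Z8, Z5, Z3 uncovered — not redundant.
1 redundant: P1.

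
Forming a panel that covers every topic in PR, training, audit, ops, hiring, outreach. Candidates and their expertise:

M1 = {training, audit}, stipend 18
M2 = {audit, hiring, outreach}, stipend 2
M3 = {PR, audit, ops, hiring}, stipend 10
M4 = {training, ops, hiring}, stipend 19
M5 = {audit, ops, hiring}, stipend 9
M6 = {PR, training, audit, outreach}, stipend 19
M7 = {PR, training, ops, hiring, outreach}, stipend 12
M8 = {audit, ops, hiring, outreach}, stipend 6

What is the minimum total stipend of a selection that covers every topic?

M2, M7 cover every topic at stipend 2 + 12 = 14.
Any cover uses at least 2 members; among all covering selections none totals below 14.

14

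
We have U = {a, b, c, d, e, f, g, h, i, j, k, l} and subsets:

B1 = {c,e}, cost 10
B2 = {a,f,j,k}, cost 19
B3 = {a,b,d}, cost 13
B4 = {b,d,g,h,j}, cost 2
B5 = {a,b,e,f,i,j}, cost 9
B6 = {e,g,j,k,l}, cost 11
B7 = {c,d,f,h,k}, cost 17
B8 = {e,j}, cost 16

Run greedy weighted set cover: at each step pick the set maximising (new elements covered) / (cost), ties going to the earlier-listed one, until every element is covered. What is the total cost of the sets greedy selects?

32

Pick 1: B4 adds 5 new (b, d, g, h, j) at cost 2 (ratio 5/2).
Pick 2: B5 adds 4 new (a, e, f, i) at cost 9 (ratio 4/9).
Pick 3: B6 adds 2 new (k, l) at cost 11 (ratio 2/11).
Pick 4: B1 adds 1 new (c) at cost 10 (ratio 1/10).
Greedy total cost: 2 + 9 + 11 + 10 = 32.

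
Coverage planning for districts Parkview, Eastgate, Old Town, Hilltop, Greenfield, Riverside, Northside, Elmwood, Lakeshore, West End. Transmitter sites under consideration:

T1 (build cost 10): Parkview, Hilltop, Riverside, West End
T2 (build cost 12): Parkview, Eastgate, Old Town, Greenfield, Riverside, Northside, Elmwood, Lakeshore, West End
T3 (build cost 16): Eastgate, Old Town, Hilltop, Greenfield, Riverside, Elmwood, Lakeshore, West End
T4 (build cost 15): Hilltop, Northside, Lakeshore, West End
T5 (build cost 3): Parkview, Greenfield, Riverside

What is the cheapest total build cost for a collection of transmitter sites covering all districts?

T1, T2 cover every district at build cost 10 + 12 = 22.
Any cover uses at least 2 transmitter sites; among all covering selections none totals below 22.
Greedy by coverage-per-build cost would pick T5, T2, T1 for 25 — worse than the optimum 22.

22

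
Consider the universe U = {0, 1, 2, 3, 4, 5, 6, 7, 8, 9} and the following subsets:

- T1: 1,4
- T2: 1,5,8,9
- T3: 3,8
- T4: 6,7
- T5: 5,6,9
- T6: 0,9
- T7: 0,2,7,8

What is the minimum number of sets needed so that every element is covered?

4

T1, T3, T5, T7 together cover {0, 1, 2, 3, 4, 5, 6, 7, 8, 9} — every element.
No 3 of the 7 sets cover everything (all 35 triples fall short), so 4 is minimum.
Greedy (largest uncovered first) would take T2, T7, T1, T3, T4 — 5 sets — but 4 suffice.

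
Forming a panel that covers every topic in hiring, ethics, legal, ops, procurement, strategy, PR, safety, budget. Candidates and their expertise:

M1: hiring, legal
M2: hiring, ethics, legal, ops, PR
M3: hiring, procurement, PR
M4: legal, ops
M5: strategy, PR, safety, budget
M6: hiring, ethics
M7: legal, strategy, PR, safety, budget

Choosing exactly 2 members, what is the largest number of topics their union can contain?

Choosing M2, M5 covers {hiring, ethics, legal, ops, strategy, PR, safety, budget} — 8 topics.
No choice of 2 members does better; here procurement is left uncovered.

8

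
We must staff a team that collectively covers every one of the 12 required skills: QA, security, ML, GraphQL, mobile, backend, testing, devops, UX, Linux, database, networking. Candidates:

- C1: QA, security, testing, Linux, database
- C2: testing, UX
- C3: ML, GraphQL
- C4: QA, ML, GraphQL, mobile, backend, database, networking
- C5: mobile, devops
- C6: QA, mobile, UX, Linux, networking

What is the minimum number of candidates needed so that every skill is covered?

4

C1, C2, C4, C5 together cover {QA, security, ML, GraphQL, mobile, backend, testing, devops, UX, Linux, database, networking} — every skill.
No 3 of the 6 candidates cover everything (all 20 triples fall short), so 4 is minimum.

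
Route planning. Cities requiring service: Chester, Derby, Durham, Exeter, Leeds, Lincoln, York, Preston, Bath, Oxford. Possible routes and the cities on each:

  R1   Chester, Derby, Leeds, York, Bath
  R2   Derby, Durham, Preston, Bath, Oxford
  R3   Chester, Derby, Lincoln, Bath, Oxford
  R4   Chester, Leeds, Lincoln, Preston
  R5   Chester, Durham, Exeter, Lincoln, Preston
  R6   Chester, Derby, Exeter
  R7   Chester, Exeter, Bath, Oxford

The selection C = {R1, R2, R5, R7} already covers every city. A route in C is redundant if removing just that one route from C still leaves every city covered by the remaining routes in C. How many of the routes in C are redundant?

2

Drop R1: Leeds, York uncovered — not redundant.
Drop R2: the rest still cover every city — redundant.
Drop R5: Lincoln uncovered — not redundant.
Drop R7: the rest still cover every city — redundant.
2 redundant: R2, R7.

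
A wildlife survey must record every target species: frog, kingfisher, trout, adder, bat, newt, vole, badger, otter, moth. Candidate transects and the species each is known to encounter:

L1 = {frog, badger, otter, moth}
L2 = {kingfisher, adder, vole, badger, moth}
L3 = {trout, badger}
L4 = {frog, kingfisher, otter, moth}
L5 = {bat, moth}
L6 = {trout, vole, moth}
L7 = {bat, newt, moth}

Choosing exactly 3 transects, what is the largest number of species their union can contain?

Choosing L1, L2, L7 covers {frog, kingfisher, adder, bat, newt, vole, badger, otter, moth} — 9 species.
No choice of 3 transects does better; here trout is left uncovered.

9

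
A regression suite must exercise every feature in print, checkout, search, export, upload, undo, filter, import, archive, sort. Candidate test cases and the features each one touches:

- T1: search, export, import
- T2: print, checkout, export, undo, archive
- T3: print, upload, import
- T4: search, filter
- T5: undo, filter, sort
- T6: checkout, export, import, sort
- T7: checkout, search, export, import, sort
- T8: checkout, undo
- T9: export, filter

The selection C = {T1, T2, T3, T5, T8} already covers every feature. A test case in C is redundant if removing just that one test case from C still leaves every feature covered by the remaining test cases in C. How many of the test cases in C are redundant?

Drop T1: search uncovered — not redundant.
Drop T2: archive uncovered — not redundant.
Drop T3: upload uncovered — not redundant.
Drop T5: filter, sort uncovered — not redundant.
Drop T8: the rest still cover every feature — redundant.
1 redundant: T8.

1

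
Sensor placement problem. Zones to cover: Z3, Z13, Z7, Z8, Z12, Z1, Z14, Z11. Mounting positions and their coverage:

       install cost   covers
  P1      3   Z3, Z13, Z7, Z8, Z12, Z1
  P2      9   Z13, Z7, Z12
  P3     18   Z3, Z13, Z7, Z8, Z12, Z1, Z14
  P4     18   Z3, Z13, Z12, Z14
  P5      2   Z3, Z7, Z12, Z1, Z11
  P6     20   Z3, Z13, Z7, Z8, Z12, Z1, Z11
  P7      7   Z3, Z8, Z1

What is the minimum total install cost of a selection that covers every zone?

20

P3, P5 cover every zone at install cost 18 + 2 = 20.
Any cover uses at least 2 sensor positions; among all covering selections none totals below 20.
Greedy by coverage-per-install cost would pick P5, P1, P3 for 23 — worse than the optimum 20.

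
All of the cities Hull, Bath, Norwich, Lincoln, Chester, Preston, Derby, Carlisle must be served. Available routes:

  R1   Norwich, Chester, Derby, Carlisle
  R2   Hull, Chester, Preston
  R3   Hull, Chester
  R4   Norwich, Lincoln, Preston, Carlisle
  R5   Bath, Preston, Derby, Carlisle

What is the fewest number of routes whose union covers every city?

R2, R4, R5 together cover {Hull, Bath, Norwich, Lincoln, Chester, Preston, Derby, Carlisle} — every city.
No 2 of the 5 routes cover everything (all 10 pairs fall short), so 3 is minimum.

3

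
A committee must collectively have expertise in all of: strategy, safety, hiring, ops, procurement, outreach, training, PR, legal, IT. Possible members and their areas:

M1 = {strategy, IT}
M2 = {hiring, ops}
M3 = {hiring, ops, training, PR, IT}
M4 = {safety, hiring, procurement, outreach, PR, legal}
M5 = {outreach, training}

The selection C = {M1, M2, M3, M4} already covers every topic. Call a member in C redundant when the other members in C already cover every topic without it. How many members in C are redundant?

Drop M1: strategy uncovered — not redundant.
Drop M2: the rest still cover every topic — redundant.
Drop M3: training uncovered — not redundant.
Drop M4: safety, procurement, outreach, legal uncovered — not redundant.
1 redundant: M2.

1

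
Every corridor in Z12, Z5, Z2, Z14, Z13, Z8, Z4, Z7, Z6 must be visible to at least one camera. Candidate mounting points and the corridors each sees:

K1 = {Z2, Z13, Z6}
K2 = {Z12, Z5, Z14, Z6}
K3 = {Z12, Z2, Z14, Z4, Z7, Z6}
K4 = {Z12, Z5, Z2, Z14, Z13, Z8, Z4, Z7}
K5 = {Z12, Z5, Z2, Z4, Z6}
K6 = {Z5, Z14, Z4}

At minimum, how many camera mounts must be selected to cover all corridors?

2

K1, K4 together cover {Z12, Z5, Z2, Z14, Z13, Z8, Z4, Z7, Z6} — every corridor.
No single camera mount contains all 9 corridors, so 2 is optimal.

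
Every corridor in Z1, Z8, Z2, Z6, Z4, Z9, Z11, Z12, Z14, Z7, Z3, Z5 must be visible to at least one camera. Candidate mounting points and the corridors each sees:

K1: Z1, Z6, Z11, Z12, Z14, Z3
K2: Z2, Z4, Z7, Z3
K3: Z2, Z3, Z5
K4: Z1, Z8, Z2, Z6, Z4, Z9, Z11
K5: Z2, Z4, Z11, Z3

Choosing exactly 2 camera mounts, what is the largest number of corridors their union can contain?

10

Choosing K1, K4 covers {Z1, Z8, Z2, Z6, Z4, Z9, Z11, Z12, Z14, Z3} — 10 corridors.
No choice of 2 camera mounts does better; here Z7, Z5 are left uncovered.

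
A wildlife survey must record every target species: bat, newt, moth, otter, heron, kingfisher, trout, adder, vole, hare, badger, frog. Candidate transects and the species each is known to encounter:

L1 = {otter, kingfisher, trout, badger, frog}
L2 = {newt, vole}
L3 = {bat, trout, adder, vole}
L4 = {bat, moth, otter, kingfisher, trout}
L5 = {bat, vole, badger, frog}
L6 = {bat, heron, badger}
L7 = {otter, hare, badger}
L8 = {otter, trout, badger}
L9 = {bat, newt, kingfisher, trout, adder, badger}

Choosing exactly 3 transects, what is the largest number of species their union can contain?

10

Choosing L4, L5, L9 covers {bat, newt, moth, otter, kingfisher, trout, adder, vole, badger, frog} — 10 species.
No choice of 3 transects does better; here heron, hare are left uncovered.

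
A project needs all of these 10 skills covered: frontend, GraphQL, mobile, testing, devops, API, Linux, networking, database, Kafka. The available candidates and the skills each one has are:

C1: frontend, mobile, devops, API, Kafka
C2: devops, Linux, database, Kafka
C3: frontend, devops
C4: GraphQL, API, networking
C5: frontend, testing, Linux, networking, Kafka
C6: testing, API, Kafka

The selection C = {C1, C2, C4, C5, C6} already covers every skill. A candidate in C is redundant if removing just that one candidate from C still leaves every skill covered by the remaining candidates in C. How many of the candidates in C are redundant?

2

Drop C1: mobile uncovered — not redundant.
Drop C2: database uncovered — not redundant.
Drop C4: GraphQL uncovered — not redundant.
Drop C5: the rest still cover every skill — redundant.
Drop C6: the rest still cover every skill — redundant.
2 redundant: C5, C6.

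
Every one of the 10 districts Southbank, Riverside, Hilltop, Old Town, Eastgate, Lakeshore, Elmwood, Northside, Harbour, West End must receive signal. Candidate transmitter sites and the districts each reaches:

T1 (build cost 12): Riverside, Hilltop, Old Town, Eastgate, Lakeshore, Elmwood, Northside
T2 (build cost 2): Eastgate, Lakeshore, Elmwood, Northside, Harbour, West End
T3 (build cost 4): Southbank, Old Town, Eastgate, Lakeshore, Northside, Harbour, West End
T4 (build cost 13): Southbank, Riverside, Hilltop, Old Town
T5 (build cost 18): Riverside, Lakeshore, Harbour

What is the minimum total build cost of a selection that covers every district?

T2, T4 cover every district at build cost 2 + 13 = 15.
Any cover uses at least 2 transmitter sites; among all covering selections none totals below 15.
Greedy by coverage-per-build cost would pick T2, T3, T1 for 18 — worse than the optimum 15.

15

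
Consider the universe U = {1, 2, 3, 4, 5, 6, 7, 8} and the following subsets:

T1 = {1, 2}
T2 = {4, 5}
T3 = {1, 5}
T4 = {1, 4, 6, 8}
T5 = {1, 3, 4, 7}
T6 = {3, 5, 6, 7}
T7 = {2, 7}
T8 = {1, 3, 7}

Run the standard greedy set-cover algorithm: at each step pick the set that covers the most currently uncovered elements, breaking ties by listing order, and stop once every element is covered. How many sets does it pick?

Pick 1: T4 covers 4 new elements (1, 4, 6, 8).
Pick 2: T6 covers 3 new elements (3, 5, 7).
Pick 3: T1 covers 1 new elements (2).
Greedy uses 3 sets.

3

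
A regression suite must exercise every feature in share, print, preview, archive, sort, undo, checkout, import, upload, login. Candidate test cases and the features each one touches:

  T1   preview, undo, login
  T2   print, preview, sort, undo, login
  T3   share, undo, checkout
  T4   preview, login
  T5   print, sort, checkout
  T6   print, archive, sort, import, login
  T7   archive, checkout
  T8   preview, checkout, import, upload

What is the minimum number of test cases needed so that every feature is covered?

3

T3, T6, T8 together cover {share, print, preview, archive, sort, undo, checkout, import, upload, login} — every feature.
No 2 of the 8 test cases cover everything (all 28 pairs fall short), so 3 is minimum.
Greedy (largest uncovered first) would take T2, T8, T3, T6 — 4 test cases — but 3 suffice.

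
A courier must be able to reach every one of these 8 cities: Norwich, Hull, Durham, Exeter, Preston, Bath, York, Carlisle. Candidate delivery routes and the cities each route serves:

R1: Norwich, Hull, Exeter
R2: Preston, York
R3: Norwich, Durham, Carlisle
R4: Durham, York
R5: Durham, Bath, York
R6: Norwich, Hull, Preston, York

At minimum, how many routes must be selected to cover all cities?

R1, R2, R3, R5 together cover {Norwich, Hull, Durham, Exeter, Preston, Bath, York, Carlisle} — every city.
No 3 of the 6 routes cover everything (all 20 triples fall short), so 4 is minimum.

4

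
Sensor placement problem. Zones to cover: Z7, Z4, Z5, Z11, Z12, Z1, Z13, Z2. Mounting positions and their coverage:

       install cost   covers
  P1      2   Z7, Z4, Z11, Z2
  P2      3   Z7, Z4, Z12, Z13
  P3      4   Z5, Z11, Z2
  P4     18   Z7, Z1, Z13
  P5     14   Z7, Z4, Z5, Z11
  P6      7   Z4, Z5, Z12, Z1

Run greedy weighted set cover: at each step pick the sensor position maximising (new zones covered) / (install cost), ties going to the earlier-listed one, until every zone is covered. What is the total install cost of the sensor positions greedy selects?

Pick 1: P1 adds 4 new (Z7, Z4, Z11, Z2) at install cost 2 (ratio 4/2).
Pick 2: P2 adds 2 new (Z12, Z13) at install cost 3 (ratio 2/3).
Pick 3: P6 adds 2 new (Z5, Z1) at install cost 7 (ratio 2/7).
Greedy total install cost: 2 + 3 + 7 = 12.

12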